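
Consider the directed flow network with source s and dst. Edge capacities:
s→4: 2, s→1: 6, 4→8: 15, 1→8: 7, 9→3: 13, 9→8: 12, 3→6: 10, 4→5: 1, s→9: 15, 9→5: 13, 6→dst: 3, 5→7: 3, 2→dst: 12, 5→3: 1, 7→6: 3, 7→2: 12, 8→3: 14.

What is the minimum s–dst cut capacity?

Max flow = 6 (via 3 augmenting paths).
In the residual at optimum, the set reachable from s is {1, 3, 4, 5, 6, 8, 9, s}.
Cut edges: 5→7 (cap 3), 6→dst (cap 3). Sum = 6.

6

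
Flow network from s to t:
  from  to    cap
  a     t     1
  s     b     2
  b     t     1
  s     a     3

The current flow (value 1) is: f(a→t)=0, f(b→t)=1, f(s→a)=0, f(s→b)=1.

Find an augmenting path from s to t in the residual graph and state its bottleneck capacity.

s→a→t, bottleneck 1

Residual along s→a→t: s→a: 3, a→t: 1.
Bottleneck = min = 1.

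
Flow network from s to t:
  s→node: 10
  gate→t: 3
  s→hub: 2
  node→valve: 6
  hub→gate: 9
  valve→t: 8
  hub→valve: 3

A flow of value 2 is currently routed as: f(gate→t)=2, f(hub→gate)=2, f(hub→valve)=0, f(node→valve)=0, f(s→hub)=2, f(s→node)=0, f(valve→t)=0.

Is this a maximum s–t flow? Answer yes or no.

Residual path s→node→valve→t has bottleneck 6 > 0.
Pushing 6 along it raises the flow to 8, so the given flow is not maximum.

No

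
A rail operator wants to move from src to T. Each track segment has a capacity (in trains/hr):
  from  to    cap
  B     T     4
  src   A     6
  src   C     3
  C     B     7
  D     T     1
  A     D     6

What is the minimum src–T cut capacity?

4

Max flow = 4 (via 2 augmenting paths).
In the residual at optimum, the set reachable from src is {A, D, src}.
Cut edges: src→C (cap 3), D→T (cap 1). Sum = 4.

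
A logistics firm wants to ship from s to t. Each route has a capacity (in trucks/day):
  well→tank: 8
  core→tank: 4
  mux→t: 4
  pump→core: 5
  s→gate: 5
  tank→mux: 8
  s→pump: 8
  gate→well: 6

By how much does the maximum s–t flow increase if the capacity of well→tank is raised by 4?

0

Original max flow = 4.
Edge well→tank does not cross the min cut (source side {core, gate, mux, pump, s, tank, well}), so extra capacity there cannot help.
New max flow = 4. Increase = 0.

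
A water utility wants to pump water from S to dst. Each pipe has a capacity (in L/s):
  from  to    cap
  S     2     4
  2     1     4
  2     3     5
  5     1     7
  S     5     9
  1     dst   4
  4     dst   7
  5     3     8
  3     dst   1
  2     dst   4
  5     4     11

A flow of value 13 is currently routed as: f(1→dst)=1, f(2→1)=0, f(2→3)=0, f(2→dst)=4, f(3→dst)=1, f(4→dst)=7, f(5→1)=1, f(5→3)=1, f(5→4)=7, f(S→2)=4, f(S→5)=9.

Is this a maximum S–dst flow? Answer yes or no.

Yes

Residual reachable from S: {S}; dst is not reachable.
Saturated cut: S→5, S→2 with total capacity 13 = current flow value. Flow is maximum.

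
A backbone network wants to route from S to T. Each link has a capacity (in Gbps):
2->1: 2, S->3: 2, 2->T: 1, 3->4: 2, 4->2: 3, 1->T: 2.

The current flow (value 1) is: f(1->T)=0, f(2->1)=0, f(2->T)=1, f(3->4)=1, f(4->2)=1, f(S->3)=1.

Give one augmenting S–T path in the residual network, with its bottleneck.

S->3->4->2->1->T, bottleneck 1

Residual along S->3->4->2->1->T: S->3: 1, 3->4: 1, 4->2: 2, 2->1: 2, 1->T: 2.
Bottleneck = min = 1.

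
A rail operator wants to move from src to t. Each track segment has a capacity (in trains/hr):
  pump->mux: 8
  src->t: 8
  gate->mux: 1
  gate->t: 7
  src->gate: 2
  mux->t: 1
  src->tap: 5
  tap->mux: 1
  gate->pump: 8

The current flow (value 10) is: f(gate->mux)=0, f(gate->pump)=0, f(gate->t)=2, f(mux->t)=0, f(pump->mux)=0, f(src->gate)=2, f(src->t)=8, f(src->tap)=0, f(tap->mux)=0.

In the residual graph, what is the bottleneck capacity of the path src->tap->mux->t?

1

Residual capacities along the path: src->tap: 5, tap->mux: 1, mux->t: 1.
Minimum is 1.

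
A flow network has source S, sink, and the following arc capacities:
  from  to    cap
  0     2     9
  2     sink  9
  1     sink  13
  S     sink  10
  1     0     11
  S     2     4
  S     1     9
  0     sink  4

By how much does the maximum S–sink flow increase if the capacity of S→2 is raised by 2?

Original max flow = 23.
After raising cap(S→2), augmenting paths through that edge carry 2 more units.
New max flow = 25. Increase = 2.

2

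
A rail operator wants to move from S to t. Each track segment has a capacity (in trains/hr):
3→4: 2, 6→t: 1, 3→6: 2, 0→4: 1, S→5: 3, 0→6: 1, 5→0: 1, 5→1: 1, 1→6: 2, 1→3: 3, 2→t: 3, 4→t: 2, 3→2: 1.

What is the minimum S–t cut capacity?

Max flow = 2 (via 2 augmenting paths).
In the residual at optimum, the set reachable from S is {5, S}.
Cut edges: 5→1 (cap 1), 5→0 (cap 1). Sum = 2.

2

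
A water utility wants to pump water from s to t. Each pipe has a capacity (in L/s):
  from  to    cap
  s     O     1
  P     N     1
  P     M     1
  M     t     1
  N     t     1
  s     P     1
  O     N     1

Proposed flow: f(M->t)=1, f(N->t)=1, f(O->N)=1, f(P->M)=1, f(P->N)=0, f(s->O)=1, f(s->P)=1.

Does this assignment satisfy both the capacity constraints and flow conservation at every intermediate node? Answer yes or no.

Every edge has 0 ≤ f(e) ≤ cap(e).
At each intermediate node, inflow equals outflow.

Yes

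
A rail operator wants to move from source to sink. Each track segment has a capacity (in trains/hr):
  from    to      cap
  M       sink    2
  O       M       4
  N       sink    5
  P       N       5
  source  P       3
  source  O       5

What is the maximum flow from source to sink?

5

Augment source->P->N->sink: bottleneck 3. Total 3.
Augment source->O->M->sink: bottleneck 2. Total 5.
No augmenting path remains in the residual graph.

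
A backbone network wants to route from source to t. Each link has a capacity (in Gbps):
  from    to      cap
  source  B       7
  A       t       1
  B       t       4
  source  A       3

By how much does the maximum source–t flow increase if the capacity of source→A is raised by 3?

0

Original max flow = 5.
Edge source→A does not cross the min cut (source side {A, B, source}), so extra capacity there cannot help.
New max flow = 5. Increase = 0.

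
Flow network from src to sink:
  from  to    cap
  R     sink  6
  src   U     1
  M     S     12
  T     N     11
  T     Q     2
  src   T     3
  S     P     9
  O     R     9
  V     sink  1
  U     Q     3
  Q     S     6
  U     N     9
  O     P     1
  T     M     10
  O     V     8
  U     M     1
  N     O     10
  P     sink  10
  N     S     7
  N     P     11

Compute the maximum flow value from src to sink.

4

Augment src->U->N->P->sink: bottleneck 1. Total 1.
Augment src->T->N->P->sink: bottleneck 3. Total 4.
No augmenting path remains in the residual graph.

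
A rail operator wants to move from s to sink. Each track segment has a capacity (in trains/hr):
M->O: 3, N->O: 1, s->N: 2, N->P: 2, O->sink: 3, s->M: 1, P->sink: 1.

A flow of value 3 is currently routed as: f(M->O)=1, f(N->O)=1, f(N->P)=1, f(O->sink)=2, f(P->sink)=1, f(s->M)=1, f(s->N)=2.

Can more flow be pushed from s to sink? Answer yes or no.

Residual reachable from s: {s}; sink is not reachable.
Saturated cut: s->M, s->N with total capacity 3 = current flow value. Flow is maximum.

No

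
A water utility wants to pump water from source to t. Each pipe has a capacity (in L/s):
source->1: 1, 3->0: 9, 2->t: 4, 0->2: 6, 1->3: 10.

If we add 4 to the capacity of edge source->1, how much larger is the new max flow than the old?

Original max flow = 1.
After raising cap(source->1), augmenting paths through that edge carry 3 more units.
New max flow = 4. Increase = 3.

3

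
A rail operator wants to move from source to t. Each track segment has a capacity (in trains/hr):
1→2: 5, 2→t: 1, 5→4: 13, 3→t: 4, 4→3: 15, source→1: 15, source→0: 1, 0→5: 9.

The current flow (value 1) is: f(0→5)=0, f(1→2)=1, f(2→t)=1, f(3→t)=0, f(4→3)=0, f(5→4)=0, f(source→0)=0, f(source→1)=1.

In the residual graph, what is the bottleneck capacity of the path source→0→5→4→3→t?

1

Residual capacities along the path: source→0: 1, 0→5: 9, 5→4: 13, 4→3: 15, 3→t: 4.
Minimum is 1.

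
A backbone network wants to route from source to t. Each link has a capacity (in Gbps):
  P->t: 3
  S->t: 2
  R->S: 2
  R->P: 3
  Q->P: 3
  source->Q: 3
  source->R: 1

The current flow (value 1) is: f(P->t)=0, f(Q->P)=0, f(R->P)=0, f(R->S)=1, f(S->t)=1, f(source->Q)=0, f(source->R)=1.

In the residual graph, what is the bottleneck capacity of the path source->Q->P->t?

Residual capacities along the path: source->Q: 3, Q->P: 3, P->t: 3.
Minimum is 3.

3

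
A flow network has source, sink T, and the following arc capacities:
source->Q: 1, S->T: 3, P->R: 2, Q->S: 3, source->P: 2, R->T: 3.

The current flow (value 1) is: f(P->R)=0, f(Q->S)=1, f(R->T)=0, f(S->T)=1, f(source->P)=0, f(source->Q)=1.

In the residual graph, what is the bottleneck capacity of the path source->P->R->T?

Residual capacities along the path: source->P: 2, P->R: 2, R->T: 3.
Minimum is 2.

2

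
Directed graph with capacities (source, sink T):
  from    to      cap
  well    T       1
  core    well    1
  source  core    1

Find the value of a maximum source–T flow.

Augment source->core->well->T: bottleneck 1. Total 1.
No augmenting path remains in the residual graph.

1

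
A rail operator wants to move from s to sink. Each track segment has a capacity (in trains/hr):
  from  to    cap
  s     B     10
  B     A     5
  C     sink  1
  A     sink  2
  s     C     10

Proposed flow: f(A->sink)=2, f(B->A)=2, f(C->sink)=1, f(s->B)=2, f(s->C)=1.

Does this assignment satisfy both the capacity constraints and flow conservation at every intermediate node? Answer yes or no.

Every edge has 0 ≤ f(e) ≤ cap(e).
At each intermediate node, inflow equals outflow.

Yes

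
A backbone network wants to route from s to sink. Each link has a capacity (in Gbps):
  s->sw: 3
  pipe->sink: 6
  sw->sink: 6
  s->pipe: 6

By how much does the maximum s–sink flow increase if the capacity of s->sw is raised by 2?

Original max flow = 9.
After raising cap(s->sw), augmenting paths through that edge carry 2 more units.
New max flow = 11. Increase = 2.

2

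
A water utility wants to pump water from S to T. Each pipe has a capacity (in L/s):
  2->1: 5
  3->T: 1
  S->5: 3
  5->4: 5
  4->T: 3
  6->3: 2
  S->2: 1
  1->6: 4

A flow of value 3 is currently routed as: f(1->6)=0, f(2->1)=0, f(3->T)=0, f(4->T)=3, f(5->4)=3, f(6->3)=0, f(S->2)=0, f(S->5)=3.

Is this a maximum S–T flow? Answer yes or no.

Residual path S->2->1->6->3->T has bottleneck 1 > 0.
Pushing 1 along it raises the flow to 4, so the given flow is not maximum.

No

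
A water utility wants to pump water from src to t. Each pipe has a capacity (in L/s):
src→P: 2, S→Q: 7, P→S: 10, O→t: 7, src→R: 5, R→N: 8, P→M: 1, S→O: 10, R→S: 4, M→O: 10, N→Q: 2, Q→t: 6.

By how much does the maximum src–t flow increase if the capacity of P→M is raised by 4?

0

Original max flow = 7.
Edge P→M does not cross the min cut (source side {src}), so extra capacity there cannot help.
New max flow = 7. Increase = 0.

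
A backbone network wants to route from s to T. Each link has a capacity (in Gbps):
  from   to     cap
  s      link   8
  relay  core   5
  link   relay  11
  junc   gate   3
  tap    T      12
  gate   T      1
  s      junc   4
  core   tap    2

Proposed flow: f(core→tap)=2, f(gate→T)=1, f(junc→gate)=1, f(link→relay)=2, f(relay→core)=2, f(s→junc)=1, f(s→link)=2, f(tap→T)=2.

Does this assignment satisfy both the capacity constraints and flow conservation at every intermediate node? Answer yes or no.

Yes

Every edge has 0 ≤ f(e) ≤ cap(e).
At each intermediate node, inflow equals outflow.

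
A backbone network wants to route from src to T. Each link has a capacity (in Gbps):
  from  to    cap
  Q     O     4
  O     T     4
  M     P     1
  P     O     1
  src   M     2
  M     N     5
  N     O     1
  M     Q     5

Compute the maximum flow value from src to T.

2

Augment src→M→N→O→T: bottleneck 1. Total 1.
Augment src→M→P→O→T: bottleneck 1. Total 2.
No augmenting path remains in the residual graph.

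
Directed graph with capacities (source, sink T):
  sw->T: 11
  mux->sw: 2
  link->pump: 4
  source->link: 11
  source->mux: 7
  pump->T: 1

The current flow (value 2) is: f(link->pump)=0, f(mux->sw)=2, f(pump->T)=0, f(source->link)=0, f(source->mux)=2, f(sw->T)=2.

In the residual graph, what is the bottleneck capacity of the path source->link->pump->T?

Residual capacities along the path: source->link: 11, link->pump: 4, pump->T: 1.
Minimum is 1.

1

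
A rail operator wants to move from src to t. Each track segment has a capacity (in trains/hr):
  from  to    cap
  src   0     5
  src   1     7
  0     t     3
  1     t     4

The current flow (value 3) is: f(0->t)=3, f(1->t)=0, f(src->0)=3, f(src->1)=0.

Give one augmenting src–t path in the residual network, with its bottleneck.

Residual along src->1->t: src->1: 7, 1->t: 4.
Bottleneck = min = 4.

src->1->t, bottleneck 4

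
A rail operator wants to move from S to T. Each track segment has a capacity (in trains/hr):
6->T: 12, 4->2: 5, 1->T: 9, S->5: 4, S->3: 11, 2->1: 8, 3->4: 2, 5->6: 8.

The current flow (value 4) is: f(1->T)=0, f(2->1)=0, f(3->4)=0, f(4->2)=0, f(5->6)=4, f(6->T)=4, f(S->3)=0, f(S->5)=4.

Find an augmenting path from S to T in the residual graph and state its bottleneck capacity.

Residual along S->3->4->2->1->T: S->3: 11, 3->4: 2, 4->2: 5, 2->1: 8, 1->T: 9.
Bottleneck = min = 2.

S->3->4->2->1->T, bottleneck 2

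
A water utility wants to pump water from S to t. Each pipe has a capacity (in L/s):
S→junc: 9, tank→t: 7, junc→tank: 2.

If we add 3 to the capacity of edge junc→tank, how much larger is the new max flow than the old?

Original max flow = 2.
After raising cap(junc→tank), augmenting paths through that edge carry 3 more units.
New max flow = 5. Increase = 3.

3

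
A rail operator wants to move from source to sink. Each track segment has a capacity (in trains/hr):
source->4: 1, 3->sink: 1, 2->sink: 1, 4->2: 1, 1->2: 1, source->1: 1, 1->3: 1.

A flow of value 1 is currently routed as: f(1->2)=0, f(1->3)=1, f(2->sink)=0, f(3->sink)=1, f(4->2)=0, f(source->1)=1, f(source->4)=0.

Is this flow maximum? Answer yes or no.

No

Residual path source->4->2->sink has bottleneck 1 > 0.
Pushing 1 along it raises the flow to 2, so the given flow is not maximum.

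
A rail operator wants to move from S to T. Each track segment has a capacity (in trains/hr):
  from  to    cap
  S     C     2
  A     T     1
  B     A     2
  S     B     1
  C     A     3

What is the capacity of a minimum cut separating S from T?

1

Max flow = 1 (via 1 augmenting path).
In the residual at optimum, the set reachable from S is {A, B, C, S}.
Cut edges: A→T (cap 1). Sum = 1.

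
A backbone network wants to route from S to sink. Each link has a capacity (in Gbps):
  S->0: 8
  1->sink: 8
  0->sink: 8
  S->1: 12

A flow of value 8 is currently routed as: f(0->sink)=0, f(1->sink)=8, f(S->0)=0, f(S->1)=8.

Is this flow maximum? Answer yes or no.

No

Residual path S->0->sink has bottleneck 8 > 0.
Pushing 8 along it raises the flow to 16, so the given flow is not maximum.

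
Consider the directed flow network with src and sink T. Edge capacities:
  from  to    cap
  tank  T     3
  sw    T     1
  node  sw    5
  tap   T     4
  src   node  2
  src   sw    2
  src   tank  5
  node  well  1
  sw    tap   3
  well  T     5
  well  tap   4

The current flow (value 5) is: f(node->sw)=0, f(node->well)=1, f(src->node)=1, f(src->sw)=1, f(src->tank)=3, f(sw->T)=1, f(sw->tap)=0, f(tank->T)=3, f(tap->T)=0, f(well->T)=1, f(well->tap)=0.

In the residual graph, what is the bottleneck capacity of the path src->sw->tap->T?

Residual capacities along the path: src->sw: 1, sw->tap: 3, tap->T: 4.
Minimum is 1.

1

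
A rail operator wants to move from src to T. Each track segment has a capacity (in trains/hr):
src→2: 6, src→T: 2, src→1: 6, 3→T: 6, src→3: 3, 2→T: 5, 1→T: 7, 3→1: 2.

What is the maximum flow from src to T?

16

Augment src→T: bottleneck 2. Total 2.
Augment src→2→T: bottleneck 5. Total 7.
Augment src→3→T: bottleneck 3. Total 10.
Augment src→1→T: bottleneck 6. Total 16.
No augmenting path remains in the residual graph.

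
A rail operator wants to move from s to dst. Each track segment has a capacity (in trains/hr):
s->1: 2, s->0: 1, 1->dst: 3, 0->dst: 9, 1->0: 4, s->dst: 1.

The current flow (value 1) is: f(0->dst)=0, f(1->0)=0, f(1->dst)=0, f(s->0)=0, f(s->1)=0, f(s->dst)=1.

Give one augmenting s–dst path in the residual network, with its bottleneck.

s->1->dst, bottleneck 2

Residual along s->1->dst: s->1: 2, 1->dst: 3.
Bottleneck = min = 2.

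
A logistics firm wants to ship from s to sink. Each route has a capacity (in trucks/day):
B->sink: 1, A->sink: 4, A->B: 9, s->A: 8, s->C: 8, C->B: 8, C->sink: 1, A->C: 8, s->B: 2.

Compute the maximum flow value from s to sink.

Augment s->A->sink: bottleneck 4. Total 4.
Augment s->C->sink: bottleneck 1. Total 5.
Augment s->B->sink: bottleneck 1. Total 6.
No augmenting path remains in the residual graph.

6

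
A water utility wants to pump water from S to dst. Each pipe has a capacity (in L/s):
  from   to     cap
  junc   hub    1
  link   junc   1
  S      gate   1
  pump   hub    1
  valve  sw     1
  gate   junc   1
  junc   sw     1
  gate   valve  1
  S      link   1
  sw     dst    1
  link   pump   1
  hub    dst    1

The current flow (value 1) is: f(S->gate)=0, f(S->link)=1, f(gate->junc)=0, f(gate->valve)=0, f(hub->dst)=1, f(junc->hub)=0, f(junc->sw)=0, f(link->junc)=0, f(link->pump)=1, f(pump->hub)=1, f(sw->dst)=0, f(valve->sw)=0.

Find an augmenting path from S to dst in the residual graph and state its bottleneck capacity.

S->gate->junc->sw->dst, bottleneck 1

Residual along S->gate->junc->sw->dst: S->gate: 1, gate->junc: 1, junc->sw: 1, sw->dst: 1.
Bottleneck = min = 1.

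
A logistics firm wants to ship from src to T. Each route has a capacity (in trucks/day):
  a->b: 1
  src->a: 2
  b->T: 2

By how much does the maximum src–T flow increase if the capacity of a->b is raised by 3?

Original max flow = 1.
After raising cap(a->b), augmenting paths through that edge carry 1 more unit.
New max flow = 2. Increase = 1.

1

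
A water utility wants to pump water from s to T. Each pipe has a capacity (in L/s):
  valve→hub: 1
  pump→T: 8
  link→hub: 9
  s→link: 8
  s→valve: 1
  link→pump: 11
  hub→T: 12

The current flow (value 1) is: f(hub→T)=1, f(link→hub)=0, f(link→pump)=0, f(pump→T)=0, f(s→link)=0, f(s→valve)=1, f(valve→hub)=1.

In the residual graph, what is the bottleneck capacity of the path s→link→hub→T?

Residual capacities along the path: s→link: 8, link→hub: 9, hub→T: 11.
Minimum is 8.

8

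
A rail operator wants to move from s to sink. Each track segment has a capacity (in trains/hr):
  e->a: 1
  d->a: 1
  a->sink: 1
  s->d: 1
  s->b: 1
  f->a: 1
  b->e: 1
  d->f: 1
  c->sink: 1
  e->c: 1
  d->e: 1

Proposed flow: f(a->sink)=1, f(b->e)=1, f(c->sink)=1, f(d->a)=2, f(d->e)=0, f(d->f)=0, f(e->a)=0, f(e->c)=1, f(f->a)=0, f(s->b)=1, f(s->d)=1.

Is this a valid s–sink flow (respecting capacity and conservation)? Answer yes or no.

No

Capacity violated on d->a: flow 2 > capacity 1.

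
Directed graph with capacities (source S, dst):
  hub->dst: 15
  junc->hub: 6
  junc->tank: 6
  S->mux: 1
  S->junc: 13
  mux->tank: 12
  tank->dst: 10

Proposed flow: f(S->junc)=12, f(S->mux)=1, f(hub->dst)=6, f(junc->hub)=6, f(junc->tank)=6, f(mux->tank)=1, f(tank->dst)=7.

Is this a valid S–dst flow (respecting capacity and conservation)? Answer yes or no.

Every edge has 0 ≤ f(e) ≤ cap(e).
At each intermediate node, inflow equals outflow.

Yes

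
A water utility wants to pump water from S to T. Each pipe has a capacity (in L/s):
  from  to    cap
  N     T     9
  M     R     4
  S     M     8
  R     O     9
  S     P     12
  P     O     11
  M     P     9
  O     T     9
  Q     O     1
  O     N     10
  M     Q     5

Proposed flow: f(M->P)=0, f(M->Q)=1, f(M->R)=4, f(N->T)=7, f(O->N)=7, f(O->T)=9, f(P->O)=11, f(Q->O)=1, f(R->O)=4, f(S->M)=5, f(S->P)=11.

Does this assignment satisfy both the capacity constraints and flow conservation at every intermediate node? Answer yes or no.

Every edge has 0 ≤ f(e) ≤ cap(e).
At each intermediate node, inflow equals outflow.

Yes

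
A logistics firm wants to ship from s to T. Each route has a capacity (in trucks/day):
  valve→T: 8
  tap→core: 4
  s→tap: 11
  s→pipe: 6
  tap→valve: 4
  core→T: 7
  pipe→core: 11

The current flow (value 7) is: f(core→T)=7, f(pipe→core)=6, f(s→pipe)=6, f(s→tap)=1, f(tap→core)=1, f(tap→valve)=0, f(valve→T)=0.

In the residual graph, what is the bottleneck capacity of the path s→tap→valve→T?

Residual capacities along the path: s→tap: 10, tap→valve: 4, valve→T: 8.
Minimum is 4.

4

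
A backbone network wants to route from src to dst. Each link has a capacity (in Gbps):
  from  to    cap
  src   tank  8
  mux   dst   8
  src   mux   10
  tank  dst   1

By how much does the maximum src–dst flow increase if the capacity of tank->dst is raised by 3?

3

Original max flow = 9.
After raising cap(tank->dst), augmenting paths through that edge carry 3 more units.
New max flow = 12. Increase = 3.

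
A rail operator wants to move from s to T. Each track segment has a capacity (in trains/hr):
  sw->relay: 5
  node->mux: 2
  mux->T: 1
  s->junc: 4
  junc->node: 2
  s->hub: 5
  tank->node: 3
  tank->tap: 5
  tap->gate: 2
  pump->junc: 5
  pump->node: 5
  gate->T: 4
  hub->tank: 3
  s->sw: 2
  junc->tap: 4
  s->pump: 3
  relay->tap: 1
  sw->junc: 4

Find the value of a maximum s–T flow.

3

Augment s->pump->node->mux->T: bottleneck 1. Total 1.
Augment s->junc->tap->gate->T: bottleneck 2. Total 3.
No augmenting path remains in the residual graph.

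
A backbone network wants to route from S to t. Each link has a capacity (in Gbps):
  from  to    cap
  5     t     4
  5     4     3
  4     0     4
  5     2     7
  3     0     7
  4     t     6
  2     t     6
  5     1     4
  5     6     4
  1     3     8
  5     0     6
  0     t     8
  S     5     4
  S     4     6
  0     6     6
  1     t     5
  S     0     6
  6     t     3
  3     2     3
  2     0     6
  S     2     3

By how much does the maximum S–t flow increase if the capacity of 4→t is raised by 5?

0

Original max flow = 19.
Edge 4→t does not cross the min cut (source side {S}), so extra capacity there cannot help.
New max flow = 19. Increase = 0.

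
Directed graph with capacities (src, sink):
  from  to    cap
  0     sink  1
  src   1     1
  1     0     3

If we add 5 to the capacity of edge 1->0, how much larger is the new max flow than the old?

0

Original max flow = 1.
Edge 1->0 does not cross the min cut (source side {src}), so extra capacity there cannot help.
New max flow = 1. Increase = 0.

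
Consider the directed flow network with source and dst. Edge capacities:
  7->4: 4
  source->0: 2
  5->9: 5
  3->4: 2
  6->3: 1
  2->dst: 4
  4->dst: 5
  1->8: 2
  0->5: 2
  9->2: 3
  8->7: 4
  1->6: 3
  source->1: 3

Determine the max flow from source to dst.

5

Augment source->1->8->7->4->dst: bottleneck 2. Total 2.
Augment source->1->6->3->4->dst: bottleneck 1. Total 3.
Augment source->0->5->9->2->dst: bottleneck 2. Total 5.
No augmenting path remains in the residual graph.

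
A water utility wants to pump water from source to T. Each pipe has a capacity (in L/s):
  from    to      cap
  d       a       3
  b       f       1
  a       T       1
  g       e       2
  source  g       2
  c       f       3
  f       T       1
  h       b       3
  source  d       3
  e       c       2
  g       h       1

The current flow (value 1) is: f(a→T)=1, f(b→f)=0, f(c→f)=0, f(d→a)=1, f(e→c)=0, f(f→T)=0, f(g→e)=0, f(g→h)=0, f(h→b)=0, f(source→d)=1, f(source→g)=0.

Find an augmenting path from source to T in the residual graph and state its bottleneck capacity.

Residual along source→g→h→b→f→T: source→g: 2, g→h: 1, h→b: 3, b→f: 1, f→T: 1.
Bottleneck = min = 1.

source→g→h→b→f→T, bottleneck 1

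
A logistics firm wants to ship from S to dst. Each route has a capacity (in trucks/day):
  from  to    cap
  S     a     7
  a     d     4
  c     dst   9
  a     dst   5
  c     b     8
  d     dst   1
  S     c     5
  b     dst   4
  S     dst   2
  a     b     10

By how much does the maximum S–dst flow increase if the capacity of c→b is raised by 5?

0

Original max flow = 14.
Edge c→b does not cross the min cut (source side {S}), so extra capacity there cannot help.
New max flow = 14. Increase = 0.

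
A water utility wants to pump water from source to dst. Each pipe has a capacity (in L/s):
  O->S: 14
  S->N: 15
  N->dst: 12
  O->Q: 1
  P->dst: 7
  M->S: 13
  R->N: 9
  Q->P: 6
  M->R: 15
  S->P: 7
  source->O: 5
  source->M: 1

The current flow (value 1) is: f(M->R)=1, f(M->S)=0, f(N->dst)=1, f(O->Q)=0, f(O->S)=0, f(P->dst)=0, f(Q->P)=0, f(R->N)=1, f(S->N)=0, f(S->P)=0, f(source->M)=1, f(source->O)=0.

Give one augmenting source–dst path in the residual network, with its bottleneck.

source->O->S->N->dst, bottleneck 5

Residual along source->O->S->N->dst: source->O: 5, O->S: 14, S->N: 15, N->dst: 11.
Bottleneck = min = 5.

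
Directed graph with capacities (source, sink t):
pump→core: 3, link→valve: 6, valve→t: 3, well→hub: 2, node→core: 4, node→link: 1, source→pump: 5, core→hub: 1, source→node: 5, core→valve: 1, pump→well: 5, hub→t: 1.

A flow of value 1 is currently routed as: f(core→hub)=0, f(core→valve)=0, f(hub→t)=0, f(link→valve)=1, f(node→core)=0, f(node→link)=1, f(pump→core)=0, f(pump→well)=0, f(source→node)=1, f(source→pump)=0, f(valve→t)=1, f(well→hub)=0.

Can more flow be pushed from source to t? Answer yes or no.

Yes

Residual path source→node→core→valve→t has bottleneck 1 > 0.
Pushing 1 along it raises the flow to 2, so the given flow is not maximum.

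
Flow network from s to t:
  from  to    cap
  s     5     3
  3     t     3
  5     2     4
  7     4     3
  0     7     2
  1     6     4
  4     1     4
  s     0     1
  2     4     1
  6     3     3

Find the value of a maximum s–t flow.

2

Augment s→0→7→4→1→6→3→t: bottleneck 1. Total 1.
Augment s→5→2→4→1→6→3→t: bottleneck 1. Total 2.
No augmenting path remains in the residual graph.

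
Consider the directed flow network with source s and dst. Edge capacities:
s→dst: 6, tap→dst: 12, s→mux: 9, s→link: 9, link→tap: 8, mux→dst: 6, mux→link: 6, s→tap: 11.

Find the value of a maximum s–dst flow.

24

Augment s→dst: bottleneck 6. Total 6.
Augment s→mux→dst: bottleneck 6. Total 12.
Augment s→tap→dst: bottleneck 11. Total 23.
Augment s→link→tap→dst: bottleneck 1. Total 24.
No augmenting path remains in the residual graph.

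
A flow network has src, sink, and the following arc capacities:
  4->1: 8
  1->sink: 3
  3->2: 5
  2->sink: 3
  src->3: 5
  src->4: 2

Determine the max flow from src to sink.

Augment src->4->1->sink: bottleneck 2. Total 2.
Augment src->3->2->sink: bottleneck 3. Total 5.
No augmenting path remains in the residual graph.

5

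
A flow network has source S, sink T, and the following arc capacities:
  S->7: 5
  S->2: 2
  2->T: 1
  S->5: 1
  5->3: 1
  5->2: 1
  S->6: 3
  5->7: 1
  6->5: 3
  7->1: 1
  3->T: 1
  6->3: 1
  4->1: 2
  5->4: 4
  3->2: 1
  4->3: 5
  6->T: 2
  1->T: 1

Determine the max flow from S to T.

5

Augment S->6->T: bottleneck 2. Total 2.
Augment S->2->T: bottleneck 1. Total 3.
Augment S->6->3->T: bottleneck 1. Total 4.
Augment S->7->1->T: bottleneck 1. Total 5.
No augmenting path remains in the residual graph.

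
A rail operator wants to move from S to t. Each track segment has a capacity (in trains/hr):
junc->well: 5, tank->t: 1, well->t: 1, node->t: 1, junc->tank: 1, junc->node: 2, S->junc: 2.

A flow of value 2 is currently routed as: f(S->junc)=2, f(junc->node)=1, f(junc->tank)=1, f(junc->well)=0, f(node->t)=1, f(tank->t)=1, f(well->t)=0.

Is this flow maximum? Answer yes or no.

Yes

Residual reachable from S: {S}; t is not reachable.
Saturated cut: S->junc with total capacity 2 = current flow value. Flow is maximum.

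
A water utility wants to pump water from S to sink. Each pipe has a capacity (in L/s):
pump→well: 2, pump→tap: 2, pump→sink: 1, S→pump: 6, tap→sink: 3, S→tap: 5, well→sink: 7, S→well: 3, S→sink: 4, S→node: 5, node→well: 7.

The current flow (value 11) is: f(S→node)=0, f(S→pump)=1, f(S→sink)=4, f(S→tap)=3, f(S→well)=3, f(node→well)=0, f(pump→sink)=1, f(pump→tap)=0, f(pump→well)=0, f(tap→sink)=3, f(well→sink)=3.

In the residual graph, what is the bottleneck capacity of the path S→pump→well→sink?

Residual capacities along the path: S→pump: 5, pump→well: 2, well→sink: 4.
Minimum is 2.

2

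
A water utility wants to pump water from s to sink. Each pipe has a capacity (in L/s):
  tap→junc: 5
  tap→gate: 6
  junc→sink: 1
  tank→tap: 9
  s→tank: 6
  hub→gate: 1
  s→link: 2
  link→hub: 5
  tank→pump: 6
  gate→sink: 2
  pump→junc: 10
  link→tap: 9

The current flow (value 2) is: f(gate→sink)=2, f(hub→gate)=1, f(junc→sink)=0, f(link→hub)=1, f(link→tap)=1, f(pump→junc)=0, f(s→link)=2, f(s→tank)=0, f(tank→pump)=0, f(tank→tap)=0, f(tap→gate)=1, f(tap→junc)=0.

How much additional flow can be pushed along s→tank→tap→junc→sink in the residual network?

Residual capacities along the path: s→tank: 6, tank→tap: 9, tap→junc: 5, junc→sink: 1.
Minimum is 1.

1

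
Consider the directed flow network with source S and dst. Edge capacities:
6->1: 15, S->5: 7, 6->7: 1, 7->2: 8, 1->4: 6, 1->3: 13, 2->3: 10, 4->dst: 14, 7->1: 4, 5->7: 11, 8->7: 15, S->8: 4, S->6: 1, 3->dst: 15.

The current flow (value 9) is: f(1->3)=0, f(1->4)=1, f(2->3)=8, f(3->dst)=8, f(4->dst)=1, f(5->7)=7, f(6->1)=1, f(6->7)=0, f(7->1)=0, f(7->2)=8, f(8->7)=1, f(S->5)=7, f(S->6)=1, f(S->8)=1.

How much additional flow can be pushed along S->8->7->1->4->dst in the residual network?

3

Residual capacities along the path: S->8: 3, 8->7: 14, 7->1: 4, 1->4: 5, 4->dst: 13.
Minimum is 3.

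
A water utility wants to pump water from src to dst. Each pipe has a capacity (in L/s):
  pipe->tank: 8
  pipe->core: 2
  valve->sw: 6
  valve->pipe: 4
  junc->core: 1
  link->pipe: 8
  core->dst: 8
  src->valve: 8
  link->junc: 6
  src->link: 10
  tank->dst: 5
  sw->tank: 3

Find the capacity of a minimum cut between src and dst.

8

Max flow = 8 (via 4 augmenting paths).
In the residual at optimum, the set reachable from src is {junc, link, pipe, src, sw, tank, valve}.
Cut edges: pipe->core (cap 2), tank->dst (cap 5), junc->core (cap 1). Sum = 8.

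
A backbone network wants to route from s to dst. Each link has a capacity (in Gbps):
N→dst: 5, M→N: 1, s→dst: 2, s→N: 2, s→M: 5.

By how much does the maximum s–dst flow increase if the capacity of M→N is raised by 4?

2

Original max flow = 5.
After raising cap(M→N), augmenting paths through that edge carry 2 more units.
New max flow = 7. Increase = 2.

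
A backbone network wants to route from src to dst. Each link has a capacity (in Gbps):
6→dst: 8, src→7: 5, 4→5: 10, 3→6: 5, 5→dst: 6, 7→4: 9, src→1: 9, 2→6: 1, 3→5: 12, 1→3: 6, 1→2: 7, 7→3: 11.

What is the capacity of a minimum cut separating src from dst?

12

Max flow = 12 (via 4 augmenting paths).
In the residual at optimum, the set reachable from src is {1, 2, src}.
Cut edges: src→7 (cap 5), 1→3 (cap 6), 2→6 (cap 1). Sum = 12.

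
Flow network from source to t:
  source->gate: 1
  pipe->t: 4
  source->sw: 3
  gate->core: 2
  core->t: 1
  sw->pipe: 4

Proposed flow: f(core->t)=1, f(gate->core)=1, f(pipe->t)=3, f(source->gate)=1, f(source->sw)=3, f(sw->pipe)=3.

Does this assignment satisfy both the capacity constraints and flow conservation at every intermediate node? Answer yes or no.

Every edge has 0 ≤ f(e) ≤ cap(e).
At each intermediate node, inflow equals outflow.

Yes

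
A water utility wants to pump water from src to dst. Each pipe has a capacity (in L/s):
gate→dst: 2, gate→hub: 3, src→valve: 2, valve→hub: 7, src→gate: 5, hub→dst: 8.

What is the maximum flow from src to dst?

7

Augment src→gate→dst: bottleneck 2. Total 2.
Augment src→valve→hub→dst: bottleneck 2. Total 4.
Augment src→gate→hub→dst: bottleneck 3. Total 7.
No augmenting path remains in the residual graph.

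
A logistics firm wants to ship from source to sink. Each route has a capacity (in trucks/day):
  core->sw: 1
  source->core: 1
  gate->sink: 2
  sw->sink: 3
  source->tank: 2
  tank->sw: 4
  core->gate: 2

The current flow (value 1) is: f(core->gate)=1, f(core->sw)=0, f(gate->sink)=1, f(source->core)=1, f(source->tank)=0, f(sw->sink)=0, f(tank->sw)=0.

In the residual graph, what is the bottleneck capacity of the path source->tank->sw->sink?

2

Residual capacities along the path: source->tank: 2, tank->sw: 4, sw->sink: 3.
Minimum is 2.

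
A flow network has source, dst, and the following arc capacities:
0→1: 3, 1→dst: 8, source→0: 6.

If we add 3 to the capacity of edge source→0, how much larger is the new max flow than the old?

Original max flow = 3.
Edge source→0 does not cross the min cut (source side {0, source}), so extra capacity there cannot help.
New max flow = 3. Increase = 0.

0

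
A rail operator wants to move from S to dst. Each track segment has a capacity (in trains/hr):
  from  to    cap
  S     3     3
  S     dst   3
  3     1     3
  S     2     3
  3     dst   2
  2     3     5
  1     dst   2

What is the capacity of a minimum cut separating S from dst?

Max flow = 7 (via 4 augmenting paths).
In the residual at optimum, the set reachable from S is {1, 2, 3, S}.
Cut edges: S->dst (cap 3), 3->dst (cap 2), 1->dst (cap 2). Sum = 7.

7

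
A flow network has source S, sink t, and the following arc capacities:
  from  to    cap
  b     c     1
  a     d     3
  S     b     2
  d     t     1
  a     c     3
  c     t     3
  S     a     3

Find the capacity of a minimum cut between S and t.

4

Max flow = 4 (via 3 augmenting paths).
In the residual at optimum, the set reachable from S is {S, b}.
Cut edges: S→a (cap 3), b→c (cap 1). Sum = 4.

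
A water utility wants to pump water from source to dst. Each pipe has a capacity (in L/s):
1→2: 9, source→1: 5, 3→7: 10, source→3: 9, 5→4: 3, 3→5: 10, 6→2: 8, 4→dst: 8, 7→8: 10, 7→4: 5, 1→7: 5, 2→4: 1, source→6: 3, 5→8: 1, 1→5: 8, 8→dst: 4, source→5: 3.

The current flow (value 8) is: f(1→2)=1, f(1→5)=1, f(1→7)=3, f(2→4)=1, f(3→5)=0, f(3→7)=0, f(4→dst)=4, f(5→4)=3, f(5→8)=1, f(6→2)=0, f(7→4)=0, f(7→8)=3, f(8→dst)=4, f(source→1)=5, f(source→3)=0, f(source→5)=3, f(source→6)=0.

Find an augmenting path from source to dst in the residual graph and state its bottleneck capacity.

Residual along source→3→7→4→dst: source→3: 9, 3→7: 10, 7→4: 5, 4→dst: 4.
Bottleneck = min = 4.

source→3→7→4→dst, bottleneck 4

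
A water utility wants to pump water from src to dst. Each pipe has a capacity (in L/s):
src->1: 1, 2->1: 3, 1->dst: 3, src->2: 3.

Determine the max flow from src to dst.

3

Augment src->1->dst: bottleneck 1. Total 1.
Augment src->2->1->dst: bottleneck 2. Total 3.
No augmenting path remains in the residual graph.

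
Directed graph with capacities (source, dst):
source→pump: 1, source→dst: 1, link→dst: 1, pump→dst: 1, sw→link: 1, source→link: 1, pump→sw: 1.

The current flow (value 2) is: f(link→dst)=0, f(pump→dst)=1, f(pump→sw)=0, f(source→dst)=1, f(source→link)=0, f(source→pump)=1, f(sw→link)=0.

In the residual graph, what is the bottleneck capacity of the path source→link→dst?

Residual capacities along the path: source→link: 1, link→dst: 1.
Minimum is 1.

1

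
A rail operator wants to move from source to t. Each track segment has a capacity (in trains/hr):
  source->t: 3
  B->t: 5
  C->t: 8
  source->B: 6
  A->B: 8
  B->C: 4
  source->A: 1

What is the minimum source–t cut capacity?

10

Max flow = 10 (via 4 augmenting paths).
In the residual at optimum, the set reachable from source is {source}.
Cut edges: source->A (cap 1), source->B (cap 6), source->t (cap 3). Sum = 10.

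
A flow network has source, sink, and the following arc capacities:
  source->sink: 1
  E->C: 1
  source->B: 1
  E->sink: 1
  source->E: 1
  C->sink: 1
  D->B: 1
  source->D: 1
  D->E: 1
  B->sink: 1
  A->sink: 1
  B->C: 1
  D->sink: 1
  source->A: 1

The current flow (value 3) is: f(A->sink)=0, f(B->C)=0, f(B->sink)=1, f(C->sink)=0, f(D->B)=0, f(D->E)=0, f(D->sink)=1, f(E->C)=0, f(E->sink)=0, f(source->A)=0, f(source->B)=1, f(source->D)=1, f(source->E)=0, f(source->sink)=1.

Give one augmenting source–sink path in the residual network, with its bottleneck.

source->A->sink, bottleneck 1

Residual along source->A->sink: source->A: 1, A->sink: 1.
Bottleneck = min = 1.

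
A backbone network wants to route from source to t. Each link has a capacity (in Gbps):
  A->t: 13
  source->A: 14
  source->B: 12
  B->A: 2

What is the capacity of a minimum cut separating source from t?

Max flow = 13 (via 1 augmenting path).
In the residual at optimum, the set reachable from source is {A, B, source}.
Cut edges: A->t (cap 13). Sum = 13.

13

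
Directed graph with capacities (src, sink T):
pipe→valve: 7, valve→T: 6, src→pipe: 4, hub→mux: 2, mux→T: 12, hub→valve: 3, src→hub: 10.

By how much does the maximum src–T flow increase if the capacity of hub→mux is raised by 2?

2

Original max flow = 8.
After raising cap(hub→mux), augmenting paths through that edge carry 2 more units.
New max flow = 10. Increase = 2.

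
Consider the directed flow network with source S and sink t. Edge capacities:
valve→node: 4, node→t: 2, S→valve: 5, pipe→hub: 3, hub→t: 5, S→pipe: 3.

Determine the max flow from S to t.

5

Augment S→valve→node→t: bottleneck 2. Total 2.
Augment S→pipe→hub→t: bottleneck 3. Total 5.
No augmenting path remains in the residual graph.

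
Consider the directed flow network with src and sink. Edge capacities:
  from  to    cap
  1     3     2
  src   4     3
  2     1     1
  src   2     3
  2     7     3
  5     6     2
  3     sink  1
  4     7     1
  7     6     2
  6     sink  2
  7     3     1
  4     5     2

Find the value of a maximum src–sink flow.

3

Augment src→4→5→6→sink: bottleneck 2. Total 2.
Augment src→4→7→3→sink: bottleneck 1. Total 3.
No augmenting path remains in the residual graph.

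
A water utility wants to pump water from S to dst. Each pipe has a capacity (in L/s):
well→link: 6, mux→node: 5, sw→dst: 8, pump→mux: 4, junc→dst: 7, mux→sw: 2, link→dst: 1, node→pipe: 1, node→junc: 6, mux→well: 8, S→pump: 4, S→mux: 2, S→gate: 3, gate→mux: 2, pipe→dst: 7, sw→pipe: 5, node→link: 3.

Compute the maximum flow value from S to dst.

8

Augment S→mux→sw→dst: bottleneck 2. Total 2.
Augment S→gate→mux→well→link→dst: bottleneck 1. Total 3.
Augment S→gate→mux→node→junc→dst: bottleneck 1. Total 4.
Augment S→pump→mux→node→junc→dst: bottleneck 4. Total 8.
No augmenting path remains in the residual graph.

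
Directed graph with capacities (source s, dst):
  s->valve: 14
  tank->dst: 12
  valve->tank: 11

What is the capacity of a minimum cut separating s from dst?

Max flow = 11 (via 1 augmenting path).
In the residual at optimum, the set reachable from s is {s, valve}.
Cut edges: valve->tank (cap 11). Sum = 11.

11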